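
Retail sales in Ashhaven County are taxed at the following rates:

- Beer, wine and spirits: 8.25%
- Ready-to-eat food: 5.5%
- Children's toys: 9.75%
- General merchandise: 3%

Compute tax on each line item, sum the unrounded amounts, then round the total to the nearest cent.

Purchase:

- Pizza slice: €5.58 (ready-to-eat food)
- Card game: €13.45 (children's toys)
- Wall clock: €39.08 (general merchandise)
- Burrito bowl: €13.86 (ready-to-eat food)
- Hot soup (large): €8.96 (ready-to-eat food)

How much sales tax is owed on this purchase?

€4.05

Pizza slice €5.58: ready-to-eat food → 5.5% → €0.3069
Card game €13.45: children's toys → 9.75% → €1.311375
Wall clock €39.08: general merchandise → 3% → €1.1724
Burrito bowl €13.86: ready-to-eat food → 5.5% → €0.7623
Hot soup (large) €8.96: ready-to-eat food → 5.5% → €0.4928
Unrounded tax sum = €4.045775 → €4.05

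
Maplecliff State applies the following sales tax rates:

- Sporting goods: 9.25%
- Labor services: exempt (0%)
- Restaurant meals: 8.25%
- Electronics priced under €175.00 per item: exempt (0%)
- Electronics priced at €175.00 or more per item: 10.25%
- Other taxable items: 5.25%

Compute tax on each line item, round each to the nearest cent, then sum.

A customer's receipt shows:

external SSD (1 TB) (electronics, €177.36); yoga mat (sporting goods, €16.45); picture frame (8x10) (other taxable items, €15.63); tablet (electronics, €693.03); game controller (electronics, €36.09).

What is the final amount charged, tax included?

€1030.12

External SSD (1 TB) €177.36: electronics, €175.00 or more → 10.25% → €18.18
Yoga mat €16.45: sporting goods → 9.25% → €1.52
Picture frame (8x10) €15.63: other taxable items → 5.25% → €0.82
Tablet €693.03: electronics, €175.00 or more → 10.25% → €71.04
Game controller €36.09: electronics, under €175.00 → 0% → €0.00
Subtotal = €938.56; tax = €91.56; total due = €1030.12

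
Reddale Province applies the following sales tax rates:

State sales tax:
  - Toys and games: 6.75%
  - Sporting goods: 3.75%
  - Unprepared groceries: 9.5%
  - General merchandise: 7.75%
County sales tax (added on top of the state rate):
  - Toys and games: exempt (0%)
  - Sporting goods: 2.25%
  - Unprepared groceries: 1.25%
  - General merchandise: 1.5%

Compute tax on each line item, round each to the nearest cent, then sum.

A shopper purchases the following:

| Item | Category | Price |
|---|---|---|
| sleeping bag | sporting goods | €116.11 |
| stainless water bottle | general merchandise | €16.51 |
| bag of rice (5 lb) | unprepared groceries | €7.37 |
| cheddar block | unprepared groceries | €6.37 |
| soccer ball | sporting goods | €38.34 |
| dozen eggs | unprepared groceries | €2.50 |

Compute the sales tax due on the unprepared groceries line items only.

Bag of rice (5 lb) €7.37: unprepared groceries → 9.5% + 1.25% county = 10.75% → €0.79
Cheddar block €6.37: unprepared groceries → 9.5% + 1.25% county = 10.75% → €0.68
Dozen eggs €2.50: unprepared groceries → 9.5% + 1.25% county = 10.75% → €0.27
Tax on unprepared groceries = €0.79 + €0.68 + €0.27 = €1.74

€1.74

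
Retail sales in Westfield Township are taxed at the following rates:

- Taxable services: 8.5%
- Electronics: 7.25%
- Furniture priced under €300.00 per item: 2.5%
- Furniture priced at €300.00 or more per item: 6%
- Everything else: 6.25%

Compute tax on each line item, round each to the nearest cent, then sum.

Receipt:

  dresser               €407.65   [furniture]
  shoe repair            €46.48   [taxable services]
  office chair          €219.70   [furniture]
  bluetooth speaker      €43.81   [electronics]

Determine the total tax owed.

Dresser €407.65: furniture, €300.00 or more → 6% → €24.46
Shoe repair €46.48: taxable services → 8.5% → €3.95
Office chair €219.70: furniture, under €300.00 → 2.5% → €5.49
Bluetooth speaker €43.81: electronics → 7.25% → €3.18
Total tax = €24.46 + €3.95 + €5.49 + €3.18 = €37.08

€37.08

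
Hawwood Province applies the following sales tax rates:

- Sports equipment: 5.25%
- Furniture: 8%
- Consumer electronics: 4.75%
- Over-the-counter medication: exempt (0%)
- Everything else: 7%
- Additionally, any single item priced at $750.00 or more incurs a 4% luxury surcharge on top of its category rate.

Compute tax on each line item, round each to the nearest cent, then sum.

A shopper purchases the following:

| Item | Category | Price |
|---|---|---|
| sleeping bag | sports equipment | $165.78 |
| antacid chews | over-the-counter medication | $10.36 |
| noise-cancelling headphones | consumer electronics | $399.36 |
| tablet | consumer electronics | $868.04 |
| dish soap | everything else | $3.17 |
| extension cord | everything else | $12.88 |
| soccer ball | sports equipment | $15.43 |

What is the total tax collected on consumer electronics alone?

Noise-cancelling headphones $399.36: consumer electronics → 4.75% → $18.97
Tablet $868.04: consumer electronics → 4.75% + 4% surcharge = 8.75% → $75.95
Tax on consumer electronics = $18.97 + $75.95 = $94.92

$94.92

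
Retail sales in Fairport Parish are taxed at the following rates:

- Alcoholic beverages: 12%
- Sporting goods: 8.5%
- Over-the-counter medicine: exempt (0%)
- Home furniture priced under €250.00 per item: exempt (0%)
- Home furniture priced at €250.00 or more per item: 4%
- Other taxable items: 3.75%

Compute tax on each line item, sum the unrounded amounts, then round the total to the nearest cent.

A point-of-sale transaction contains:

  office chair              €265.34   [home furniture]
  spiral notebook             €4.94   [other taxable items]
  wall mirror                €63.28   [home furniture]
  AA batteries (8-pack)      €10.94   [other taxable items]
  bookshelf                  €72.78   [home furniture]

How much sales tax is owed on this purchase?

Office chair €265.34: home furniture, €250.00 or more → 4% → €10.6136
Spiral notebook €4.94: other taxable items → 3.75% → €0.18525
Wall mirror €63.28: home furniture, under €250.00 → 0% → €0.00
AA batteries (8-pack) €10.94: other taxable items → 3.75% → €0.41025
Bookshelf €72.78: home furniture, under €250.00 → 0% → €0.00
Unrounded tax sum = €11.2091 → €11.21

€11.21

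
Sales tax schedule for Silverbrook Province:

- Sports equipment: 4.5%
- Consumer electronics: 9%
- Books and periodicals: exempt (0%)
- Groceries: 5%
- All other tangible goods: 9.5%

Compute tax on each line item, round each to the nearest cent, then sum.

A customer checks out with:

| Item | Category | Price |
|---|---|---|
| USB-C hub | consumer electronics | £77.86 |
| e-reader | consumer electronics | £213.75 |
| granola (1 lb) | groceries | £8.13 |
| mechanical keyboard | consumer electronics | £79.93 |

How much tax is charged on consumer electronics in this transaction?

£33.44

USB-C hub £77.86: consumer electronics → 9% → £7.01
E-reader £213.75: consumer electronics → 9% → £19.24
Mechanical keyboard £79.93: consumer electronics → 9% → £7.19
Tax on consumer electronics = £7.01 + £19.24 + £7.19 = £33.44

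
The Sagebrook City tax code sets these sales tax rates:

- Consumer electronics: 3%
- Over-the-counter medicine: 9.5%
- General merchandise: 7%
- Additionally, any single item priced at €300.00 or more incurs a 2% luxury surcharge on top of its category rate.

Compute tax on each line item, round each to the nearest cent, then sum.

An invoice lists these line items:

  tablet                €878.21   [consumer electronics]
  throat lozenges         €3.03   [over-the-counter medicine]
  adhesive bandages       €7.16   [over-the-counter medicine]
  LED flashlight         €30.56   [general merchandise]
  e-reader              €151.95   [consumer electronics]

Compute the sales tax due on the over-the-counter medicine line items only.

€0.97

Throat lozenges €3.03: over-the-counter medicine → 9.5% → €0.29
Adhesive bandages €7.16: over-the-counter medicine → 9.5% → €0.68
Tax on over-the-counter medicine = €0.29 + €0.68 = €0.97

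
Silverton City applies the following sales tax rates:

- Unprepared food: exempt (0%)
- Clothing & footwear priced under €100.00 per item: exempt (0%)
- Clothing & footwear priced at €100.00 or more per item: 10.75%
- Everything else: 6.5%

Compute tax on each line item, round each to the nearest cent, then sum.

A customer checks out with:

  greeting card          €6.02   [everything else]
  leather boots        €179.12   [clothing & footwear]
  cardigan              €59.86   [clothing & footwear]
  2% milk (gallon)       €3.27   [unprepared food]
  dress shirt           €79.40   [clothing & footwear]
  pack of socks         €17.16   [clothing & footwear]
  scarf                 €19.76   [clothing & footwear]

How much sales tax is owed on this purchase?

€19.65

Greeting card €6.02: everything else → 6.5% → €0.39
Leather boots €179.12: clothing & footwear, €100.00 or more → 10.75% → €19.26
Cardigan €59.86: clothing & footwear, under €100.00 → 0% → €0.00
2% milk (gallon) €3.27: unprepared food → 0% → €0.00
Dress shirt €79.40: clothing & footwear, under €100.00 → 0% → €0.00
Pack of socks €17.16: clothing & footwear, under €100.00 → 0% → €0.00
Scarf €19.76: clothing & footwear, under €100.00 → 0% → €0.00
Total tax = €0.39 + €19.26 = €19.65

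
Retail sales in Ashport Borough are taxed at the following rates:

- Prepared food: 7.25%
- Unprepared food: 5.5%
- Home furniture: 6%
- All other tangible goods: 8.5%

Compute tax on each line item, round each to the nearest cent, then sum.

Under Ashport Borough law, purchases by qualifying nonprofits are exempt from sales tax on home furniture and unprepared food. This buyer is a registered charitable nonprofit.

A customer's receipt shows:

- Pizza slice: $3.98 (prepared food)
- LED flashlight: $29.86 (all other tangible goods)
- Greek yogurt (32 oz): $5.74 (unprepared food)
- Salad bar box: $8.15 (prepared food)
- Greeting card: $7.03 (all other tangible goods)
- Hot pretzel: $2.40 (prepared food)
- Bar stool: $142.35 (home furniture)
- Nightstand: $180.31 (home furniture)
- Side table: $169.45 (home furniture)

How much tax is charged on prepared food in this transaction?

Pizza slice $3.98: prepared food → 7.25% → $0.29
Salad bar box $8.15: prepared food → 7.25% → $0.59
Hot pretzel $2.40: prepared food → 7.25% → $0.17
Tax on prepared food = $0.29 + $0.59 + $0.17 = $1.05

$1.05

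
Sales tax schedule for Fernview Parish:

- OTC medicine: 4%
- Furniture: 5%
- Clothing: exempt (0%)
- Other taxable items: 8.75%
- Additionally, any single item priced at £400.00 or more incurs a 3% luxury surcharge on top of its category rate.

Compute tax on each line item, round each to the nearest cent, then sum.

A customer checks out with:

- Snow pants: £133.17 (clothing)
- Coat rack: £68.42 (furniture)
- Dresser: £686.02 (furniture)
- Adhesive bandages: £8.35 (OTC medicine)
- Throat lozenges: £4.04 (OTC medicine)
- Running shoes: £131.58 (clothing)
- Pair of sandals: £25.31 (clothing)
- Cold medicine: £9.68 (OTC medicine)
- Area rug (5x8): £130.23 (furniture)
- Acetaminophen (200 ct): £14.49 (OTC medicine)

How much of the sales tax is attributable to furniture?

£64.81

Coat rack £68.42: furniture → 5% → £3.42
Dresser £686.02: furniture → 5% + 3% surcharge = 8% → £54.88
Area rug (5x8) £130.23: furniture → 5% → £6.51
Tax on furniture = £3.42 + £54.88 + £6.51 = £64.81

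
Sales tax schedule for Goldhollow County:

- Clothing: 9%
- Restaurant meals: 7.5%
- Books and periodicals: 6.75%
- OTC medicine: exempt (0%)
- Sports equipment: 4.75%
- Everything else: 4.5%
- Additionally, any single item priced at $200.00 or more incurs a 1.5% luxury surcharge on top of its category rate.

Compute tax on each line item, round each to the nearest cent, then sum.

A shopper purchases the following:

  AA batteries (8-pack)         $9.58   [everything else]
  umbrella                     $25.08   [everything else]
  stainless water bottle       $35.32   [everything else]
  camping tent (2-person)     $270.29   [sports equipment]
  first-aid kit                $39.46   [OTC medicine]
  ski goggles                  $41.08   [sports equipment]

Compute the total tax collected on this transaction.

AA batteries (8-pack) $9.58: everything else → 4.5% → $0.43
Umbrella $25.08: everything else → 4.5% → $1.13
Stainless water bottle $35.32: everything else → 4.5% → $1.59
Camping tent (2-person) $270.29: sports equipment → 4.75% + 1.5% surcharge = 6.25% → $16.89
First-aid kit $39.46: OTC medicine → 0% → $0.00
Ski goggles $41.08: sports equipment → 4.75% → $1.95
Total tax = $0.43 + $1.13 + $1.59 + $16.89 + $1.95 = $21.99

$21.99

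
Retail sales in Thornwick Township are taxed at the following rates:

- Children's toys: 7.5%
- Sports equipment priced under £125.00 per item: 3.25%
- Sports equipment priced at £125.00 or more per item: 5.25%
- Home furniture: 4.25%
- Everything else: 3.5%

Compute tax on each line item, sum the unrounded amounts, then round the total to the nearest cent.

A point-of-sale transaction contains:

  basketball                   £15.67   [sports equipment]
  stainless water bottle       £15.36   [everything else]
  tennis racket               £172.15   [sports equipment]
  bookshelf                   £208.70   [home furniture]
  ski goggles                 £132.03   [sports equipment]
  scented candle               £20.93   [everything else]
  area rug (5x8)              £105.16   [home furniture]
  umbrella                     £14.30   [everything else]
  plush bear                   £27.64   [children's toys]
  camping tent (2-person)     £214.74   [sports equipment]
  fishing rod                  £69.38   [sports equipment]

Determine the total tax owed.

Basketball £15.67: sports equipment, under £125.00 → 3.25% → £0.509275
Stainless water bottle £15.36: everything else → 3.5% → £0.5376
Tennis racket £172.15: sports equipment, £125.00 or more → 5.25% → £9.037875
Bookshelf £208.70: home furniture → 4.25% → £8.86975
Ski goggles £132.03: sports equipment, £125.00 or more → 5.25% → £6.931575
Scented candle £20.93: everything else → 3.5% → £0.73255
Area rug (5x8) £105.16: home furniture → 4.25% → £4.4693
Umbrella £14.30: everything else → 3.5% → £0.5005
Plush bear £27.64: children's toys → 7.5% → £2.073
Camping tent (2-person) £214.74: sports equipment, £125.00 or more → 5.25% → £11.27385
Fishing rod £69.38: sports equipment, under £125.00 → 3.25% → £2.25485
Unrounded tax sum = £47.190125 → £47.19

£47.19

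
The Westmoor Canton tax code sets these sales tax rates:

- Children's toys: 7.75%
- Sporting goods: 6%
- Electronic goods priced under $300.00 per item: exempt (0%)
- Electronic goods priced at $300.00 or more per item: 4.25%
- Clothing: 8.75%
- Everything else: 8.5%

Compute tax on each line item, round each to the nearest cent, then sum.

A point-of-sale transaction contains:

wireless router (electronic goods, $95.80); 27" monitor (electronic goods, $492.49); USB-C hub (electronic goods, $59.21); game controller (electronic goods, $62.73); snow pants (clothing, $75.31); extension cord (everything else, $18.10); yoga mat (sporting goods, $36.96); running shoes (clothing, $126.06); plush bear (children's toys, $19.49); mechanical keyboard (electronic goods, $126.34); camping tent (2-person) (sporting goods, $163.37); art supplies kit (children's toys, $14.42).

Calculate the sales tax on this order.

$54.74

Wireless router $95.80: electronic goods, under $300.00 → 0% → $0.00
27" monitor $492.49: electronic goods, $300.00 or more → 4.25% → $20.93
USB-C hub $59.21: electronic goods, under $300.00 → 0% → $0.00
Game controller $62.73: electronic goods, under $300.00 → 0% → $0.00
Snow pants $75.31: clothing → 8.75% → $6.59
Extension cord $18.10: everything else → 8.5% → $1.54
Yoga mat $36.96: sporting goods → 6% → $2.22
Running shoes $126.06: clothing → 8.75% → $11.03
Plush bear $19.49: children's toys → 7.75% → $1.51
Mechanical keyboard $126.34: electronic goods, under $300.00 → 0% → $0.00
Camping tent (2-person) $163.37: sporting goods → 6% → $9.80
Art supplies kit $14.42: children's toys → 7.75% → $1.12
Total tax = $20.93 + $6.59 + $1.54 + $2.22 + $11.03 + $1.51 + $9.80 + $1.12 = $54.74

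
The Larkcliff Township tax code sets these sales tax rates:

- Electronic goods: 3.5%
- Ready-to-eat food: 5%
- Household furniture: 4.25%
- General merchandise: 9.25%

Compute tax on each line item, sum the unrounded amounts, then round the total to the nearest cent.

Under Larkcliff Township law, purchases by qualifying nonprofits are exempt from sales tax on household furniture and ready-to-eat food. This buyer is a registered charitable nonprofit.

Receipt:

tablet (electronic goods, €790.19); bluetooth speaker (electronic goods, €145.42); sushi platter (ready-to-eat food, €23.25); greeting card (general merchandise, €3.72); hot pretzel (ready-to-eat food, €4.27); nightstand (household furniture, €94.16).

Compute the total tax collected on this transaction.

€33.09

Tablet €790.19: electronic goods → 3.5% → €27.65665
Bluetooth speaker €145.42: electronic goods → 3.5% → €5.0897
Sushi platter €23.25: ready-to-eat food, buyer-exempt → 0% → €0.00
Greeting card €3.72: general merchandise → 9.25% → €0.3441
Hot pretzel €4.27: ready-to-eat food, buyer-exempt → 0% → €0.00
Nightstand €94.16: household furniture, buyer-exempt → 0% → €0.00
Unrounded tax sum = €33.09045 → €33.09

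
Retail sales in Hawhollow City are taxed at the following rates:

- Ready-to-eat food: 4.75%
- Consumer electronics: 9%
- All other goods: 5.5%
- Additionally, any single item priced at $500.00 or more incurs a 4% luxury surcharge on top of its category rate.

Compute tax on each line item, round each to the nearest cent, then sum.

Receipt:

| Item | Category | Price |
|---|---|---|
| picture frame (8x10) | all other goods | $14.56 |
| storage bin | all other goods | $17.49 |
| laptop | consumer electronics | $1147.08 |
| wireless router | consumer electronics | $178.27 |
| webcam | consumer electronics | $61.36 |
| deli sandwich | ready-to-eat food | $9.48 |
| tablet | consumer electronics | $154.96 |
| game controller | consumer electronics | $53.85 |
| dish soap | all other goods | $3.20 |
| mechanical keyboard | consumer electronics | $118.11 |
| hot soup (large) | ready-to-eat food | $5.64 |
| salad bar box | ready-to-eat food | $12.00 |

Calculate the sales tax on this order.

$203.34

Picture frame (8x10) $14.56: all other goods → 5.5% → $0.80
Storage bin $17.49: all other goods → 5.5% → $0.96
Laptop $1147.08: consumer electronics → 9% + 4% surcharge = 13% → $149.12
Wireless router $178.27: consumer electronics → 9% → $16.04
Webcam $61.36: consumer electronics → 9% → $5.52
Deli sandwich $9.48: ready-to-eat food → 4.75% → $0.45
Tablet $154.96: consumer electronics → 9% → $13.95
Game controller $53.85: consumer electronics → 9% → $4.85
Dish soap $3.20: all other goods → 5.5% → $0.18
Mechanical keyboard $118.11: consumer electronics → 9% → $10.63
Hot soup (large) $5.64: ready-to-eat food → 4.75% → $0.27
Salad bar box $12.00: ready-to-eat food → 4.75% → $0.57
Total tax = $0.80 + $0.96 + $149.12 + $16.04 + $5.52 + $0.45 + $13.95 + $4.85 + $0.18 + $10.63 + $0.27 + $0.57 = $203.34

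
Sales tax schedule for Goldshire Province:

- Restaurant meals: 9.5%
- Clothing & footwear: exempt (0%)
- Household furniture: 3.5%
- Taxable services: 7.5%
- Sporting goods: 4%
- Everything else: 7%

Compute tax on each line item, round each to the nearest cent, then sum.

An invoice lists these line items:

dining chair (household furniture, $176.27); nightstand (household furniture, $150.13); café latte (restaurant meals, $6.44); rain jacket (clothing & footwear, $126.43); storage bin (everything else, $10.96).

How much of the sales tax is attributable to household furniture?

Dining chair $176.27: household furniture → 3.5% → $6.17
Nightstand $150.13: household furniture → 3.5% → $5.25
Tax on household furniture = $6.17 + $5.25 = $11.42

$11.42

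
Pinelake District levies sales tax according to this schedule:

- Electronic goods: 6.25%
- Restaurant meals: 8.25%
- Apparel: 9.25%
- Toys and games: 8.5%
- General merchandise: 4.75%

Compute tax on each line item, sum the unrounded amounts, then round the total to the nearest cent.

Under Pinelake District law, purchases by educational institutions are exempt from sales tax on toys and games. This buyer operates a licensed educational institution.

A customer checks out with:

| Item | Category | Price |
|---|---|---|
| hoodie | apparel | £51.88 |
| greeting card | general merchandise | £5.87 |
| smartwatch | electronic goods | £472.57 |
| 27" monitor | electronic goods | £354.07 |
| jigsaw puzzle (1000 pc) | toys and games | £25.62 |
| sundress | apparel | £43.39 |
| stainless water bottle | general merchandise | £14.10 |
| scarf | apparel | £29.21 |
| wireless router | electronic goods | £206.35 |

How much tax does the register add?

£77.02

Hoodie £51.88: apparel → 9.25% → £4.7989
Greeting card £5.87: general merchandise → 4.75% → £0.278825
Smartwatch £472.57: electronic goods → 6.25% → £29.535625
27" monitor £354.07: electronic goods → 6.25% → £22.129375
Jigsaw puzzle (1000 pc) £25.62: toys and games, buyer-exempt → 0% → £0.00
Sundress £43.39: apparel → 9.25% → £4.013575
Stainless water bottle £14.10: general merchandise → 4.75% → £0.66975
Scarf £29.21: apparel → 9.25% → £2.701925
Wireless router £206.35: electronic goods → 6.25% → £12.896875
Unrounded tax sum = £77.02485 → £77.02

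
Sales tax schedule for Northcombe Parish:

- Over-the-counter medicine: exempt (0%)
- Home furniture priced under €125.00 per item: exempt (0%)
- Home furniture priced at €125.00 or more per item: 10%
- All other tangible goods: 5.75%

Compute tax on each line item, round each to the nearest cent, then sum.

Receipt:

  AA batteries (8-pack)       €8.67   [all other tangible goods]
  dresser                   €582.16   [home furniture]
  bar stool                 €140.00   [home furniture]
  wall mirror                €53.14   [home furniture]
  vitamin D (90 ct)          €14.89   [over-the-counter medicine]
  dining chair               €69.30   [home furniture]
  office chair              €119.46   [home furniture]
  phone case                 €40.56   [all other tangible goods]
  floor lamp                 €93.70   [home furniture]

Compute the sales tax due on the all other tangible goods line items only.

AA batteries (8-pack) €8.67: all other tangible goods → 5.75% → €0.50
Phone case €40.56: all other tangible goods → 5.75% → €2.33
Tax on all other tangible goods = €0.50 + €2.33 = €2.83

€2.83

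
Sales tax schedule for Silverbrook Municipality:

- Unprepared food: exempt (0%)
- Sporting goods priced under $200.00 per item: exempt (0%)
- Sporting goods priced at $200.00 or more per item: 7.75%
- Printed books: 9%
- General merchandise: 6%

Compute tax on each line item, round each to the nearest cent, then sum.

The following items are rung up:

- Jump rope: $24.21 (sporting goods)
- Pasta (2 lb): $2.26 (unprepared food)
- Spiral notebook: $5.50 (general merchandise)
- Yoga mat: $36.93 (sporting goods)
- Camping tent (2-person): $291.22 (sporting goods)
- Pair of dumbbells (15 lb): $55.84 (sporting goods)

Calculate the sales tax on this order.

Jump rope $24.21: sporting goods, under $200.00 → 0% → $0.00
Pasta (2 lb) $2.26: unprepared food → 0% → $0.00
Spiral notebook $5.50: general merchandise → 6% → $0.33
Yoga mat $36.93: sporting goods, under $200.00 → 0% → $0.00
Camping tent (2-person) $291.22: sporting goods, $200.00 or more → 7.75% → $22.57
Pair of dumbbells (15 lb) $55.84: sporting goods, under $200.00 → 0% → $0.00
Total tax = $0.33 + $22.57 = $22.90

$22.90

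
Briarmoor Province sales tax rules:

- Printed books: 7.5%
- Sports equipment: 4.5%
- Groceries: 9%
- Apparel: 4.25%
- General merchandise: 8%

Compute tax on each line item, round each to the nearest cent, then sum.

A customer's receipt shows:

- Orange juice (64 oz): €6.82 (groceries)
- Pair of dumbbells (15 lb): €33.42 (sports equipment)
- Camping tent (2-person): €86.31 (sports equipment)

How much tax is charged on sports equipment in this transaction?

Pair of dumbbells (15 lb) €33.42: sports equipment → 4.5% → €1.50
Camping tent (2-person) €86.31: sports equipment → 4.5% → €3.88
Tax on sports equipment = €1.50 + €3.88 = €5.38

€5.38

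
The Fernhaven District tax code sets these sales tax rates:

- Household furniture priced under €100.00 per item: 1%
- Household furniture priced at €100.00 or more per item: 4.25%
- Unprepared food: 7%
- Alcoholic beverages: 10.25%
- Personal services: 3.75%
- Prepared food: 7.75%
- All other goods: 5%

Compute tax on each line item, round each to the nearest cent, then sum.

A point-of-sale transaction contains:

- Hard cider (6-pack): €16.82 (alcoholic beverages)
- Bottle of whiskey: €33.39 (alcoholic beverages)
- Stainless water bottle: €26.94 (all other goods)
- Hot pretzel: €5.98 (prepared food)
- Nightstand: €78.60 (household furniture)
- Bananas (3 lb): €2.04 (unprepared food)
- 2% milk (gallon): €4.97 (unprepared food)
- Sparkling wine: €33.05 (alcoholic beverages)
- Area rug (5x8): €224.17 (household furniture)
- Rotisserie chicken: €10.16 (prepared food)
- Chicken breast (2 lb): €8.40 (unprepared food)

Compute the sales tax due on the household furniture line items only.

Nightstand €78.60: household furniture, under €100.00 → 1% → €0.79
Area rug (5x8) €224.17: household furniture, €100.00 or more → 4.25% → €9.53
Tax on household furniture = €0.79 + €9.53 = €10.32

€10.32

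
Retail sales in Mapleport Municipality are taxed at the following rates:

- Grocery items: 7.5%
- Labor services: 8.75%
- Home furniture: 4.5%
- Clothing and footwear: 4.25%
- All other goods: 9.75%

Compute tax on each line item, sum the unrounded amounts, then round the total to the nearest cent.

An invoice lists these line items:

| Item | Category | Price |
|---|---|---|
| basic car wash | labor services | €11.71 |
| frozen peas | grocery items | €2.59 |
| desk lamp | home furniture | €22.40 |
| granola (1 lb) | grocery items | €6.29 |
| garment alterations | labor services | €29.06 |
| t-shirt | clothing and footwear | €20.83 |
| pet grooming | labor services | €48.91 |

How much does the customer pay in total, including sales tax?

€152.20

Basic car wash €11.71: labor services → 8.75% → €1.024625
Frozen peas €2.59: grocery items → 7.5% → €0.19425
Desk lamp €22.40: home furniture → 4.5% → €1.008
Granola (1 lb) €6.29: grocery items → 7.5% → €0.47175
Garment alterations €29.06: labor services → 8.75% → €2.54275
T-shirt €20.83: clothing and footwear → 4.25% → €0.885275
Pet grooming €48.91: labor services → 8.75% → €4.279625
Subtotal = €141.79; unrounded tax = €10.406275 → €10.41; total due = €152.20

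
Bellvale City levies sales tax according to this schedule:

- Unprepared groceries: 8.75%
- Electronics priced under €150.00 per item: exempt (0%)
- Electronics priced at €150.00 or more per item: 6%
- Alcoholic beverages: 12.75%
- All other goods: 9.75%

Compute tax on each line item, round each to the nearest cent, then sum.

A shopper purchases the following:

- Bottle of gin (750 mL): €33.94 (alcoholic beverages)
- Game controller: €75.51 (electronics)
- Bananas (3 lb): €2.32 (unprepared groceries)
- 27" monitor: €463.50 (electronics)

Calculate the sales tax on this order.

Bottle of gin (750 mL) €33.94: alcoholic beverages → 12.75% → €4.33
Game controller €75.51: electronics, under €150.00 → 0% → €0.00
Bananas (3 lb) €2.32: unprepared groceries → 8.75% → €0.20
27" monitor €463.50: electronics, €150.00 or more → 6% → €27.81
Total tax = €4.33 + €0.20 + €27.81 = €32.34

€32.34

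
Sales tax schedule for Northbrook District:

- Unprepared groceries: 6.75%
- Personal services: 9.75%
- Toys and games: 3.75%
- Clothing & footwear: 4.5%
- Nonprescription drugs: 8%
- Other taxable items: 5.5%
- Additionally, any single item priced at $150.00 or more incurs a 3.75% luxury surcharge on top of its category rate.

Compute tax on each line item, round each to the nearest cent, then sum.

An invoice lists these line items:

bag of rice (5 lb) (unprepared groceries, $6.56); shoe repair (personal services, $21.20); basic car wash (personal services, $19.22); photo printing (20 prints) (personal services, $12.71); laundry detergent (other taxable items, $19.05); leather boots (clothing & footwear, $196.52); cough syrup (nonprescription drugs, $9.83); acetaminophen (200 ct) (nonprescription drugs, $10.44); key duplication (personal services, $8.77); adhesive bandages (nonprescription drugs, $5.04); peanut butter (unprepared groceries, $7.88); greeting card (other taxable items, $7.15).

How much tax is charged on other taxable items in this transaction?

Laundry detergent $19.05: other taxable items → 5.5% → $1.05
Greeting card $7.15: other taxable items → 5.5% → $0.39
Tax on other taxable items = $1.05 + $0.39 = $1.44

$1.44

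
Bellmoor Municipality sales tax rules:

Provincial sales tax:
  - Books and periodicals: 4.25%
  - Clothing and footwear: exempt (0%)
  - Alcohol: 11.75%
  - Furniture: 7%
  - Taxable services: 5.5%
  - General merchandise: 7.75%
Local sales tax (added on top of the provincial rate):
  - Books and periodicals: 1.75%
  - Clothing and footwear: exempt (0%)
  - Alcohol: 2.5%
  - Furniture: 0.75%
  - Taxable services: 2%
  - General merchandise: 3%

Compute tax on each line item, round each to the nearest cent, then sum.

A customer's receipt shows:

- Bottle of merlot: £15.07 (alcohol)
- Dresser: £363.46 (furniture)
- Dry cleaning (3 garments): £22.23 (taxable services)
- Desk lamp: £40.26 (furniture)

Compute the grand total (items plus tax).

Bottle of merlot £15.07: alcohol → 11.75% + 2.5% local = 14.25% → £2.15
Dresser £363.46: furniture → 7% + 0.75% local = 7.75% → £28.17
Dry cleaning (3 garments) £22.23: taxable services → 5.5% + 2% local = 7.5% → £1.67
Desk lamp £40.26: furniture → 7% + 0.75% local = 7.75% → £3.12
Subtotal = £441.02; tax = £35.11; total due = £476.13

£476.13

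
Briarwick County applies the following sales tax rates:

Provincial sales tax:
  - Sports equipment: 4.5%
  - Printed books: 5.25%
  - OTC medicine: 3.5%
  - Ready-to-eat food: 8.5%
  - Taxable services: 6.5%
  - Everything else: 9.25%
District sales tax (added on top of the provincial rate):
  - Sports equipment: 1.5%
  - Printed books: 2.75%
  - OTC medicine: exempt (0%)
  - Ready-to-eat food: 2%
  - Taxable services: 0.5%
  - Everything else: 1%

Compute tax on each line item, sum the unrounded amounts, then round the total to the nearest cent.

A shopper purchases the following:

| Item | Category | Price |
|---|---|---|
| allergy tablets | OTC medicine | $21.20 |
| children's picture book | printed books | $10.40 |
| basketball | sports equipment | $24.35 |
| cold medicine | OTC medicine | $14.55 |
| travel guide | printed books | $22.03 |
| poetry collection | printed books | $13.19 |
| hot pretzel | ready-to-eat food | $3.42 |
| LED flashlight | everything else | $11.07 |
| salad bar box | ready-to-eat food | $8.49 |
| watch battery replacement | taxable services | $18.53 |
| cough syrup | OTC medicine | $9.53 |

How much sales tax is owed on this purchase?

Allergy tablets $21.20: OTC medicine → 3.5% + 0% district = 3.5% → $0.742
Children's picture book $10.40: printed books → 5.25% + 2.75% district = 8% → $0.832
Basketball $24.35: sports equipment → 4.5% + 1.5% district = 6% → $1.461
Cold medicine $14.55: OTC medicine → 3.5% + 0% district = 3.5% → $0.50925
Travel guide $22.03: printed books → 5.25% + 2.75% district = 8% → $1.7624
Poetry collection $13.19: printed books → 5.25% + 2.75% district = 8% → $1.0552
Hot pretzel $3.42: ready-to-eat food → 8.5% + 2% district = 10.5% → $0.3591
LED flashlight $11.07: everything else → 9.25% + 1% district = 10.25% → $1.134675
Salad bar box $8.49: ready-to-eat food → 8.5% + 2% district = 10.5% → $0.89145
Watch battery replacement $18.53: taxable services → 6.5% + 0.5% district = 7% → $1.2971
Cough syrup $9.53: OTC medicine → 3.5% + 0% district = 3.5% → $0.33355
Unrounded tax sum = $10.377725 → $10.38

$10.38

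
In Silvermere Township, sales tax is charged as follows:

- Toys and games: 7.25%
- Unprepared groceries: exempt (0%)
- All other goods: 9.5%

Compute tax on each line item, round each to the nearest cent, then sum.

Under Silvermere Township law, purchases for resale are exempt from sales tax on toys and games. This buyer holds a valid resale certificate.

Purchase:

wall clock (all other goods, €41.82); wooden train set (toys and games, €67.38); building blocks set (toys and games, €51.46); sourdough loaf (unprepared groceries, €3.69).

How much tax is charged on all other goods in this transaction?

€3.97

Wall clock €41.82: all other goods → 9.5% → €3.97
Tax on all other goods = €3.97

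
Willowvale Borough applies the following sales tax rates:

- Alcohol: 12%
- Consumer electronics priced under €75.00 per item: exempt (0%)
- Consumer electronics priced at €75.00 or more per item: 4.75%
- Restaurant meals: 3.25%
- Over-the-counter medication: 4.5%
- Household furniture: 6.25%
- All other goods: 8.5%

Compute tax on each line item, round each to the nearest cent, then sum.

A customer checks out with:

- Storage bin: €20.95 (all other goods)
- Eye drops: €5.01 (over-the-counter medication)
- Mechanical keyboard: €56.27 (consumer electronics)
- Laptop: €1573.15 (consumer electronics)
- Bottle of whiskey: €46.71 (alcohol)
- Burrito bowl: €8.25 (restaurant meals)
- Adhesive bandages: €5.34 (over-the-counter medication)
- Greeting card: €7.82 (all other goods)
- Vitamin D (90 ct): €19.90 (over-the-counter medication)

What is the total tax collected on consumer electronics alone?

Mechanical keyboard €56.27: consumer electronics, under €75.00 → 0% → €0.00
Laptop €1573.15: consumer electronics, €75.00 or more → 4.75% → €74.72
Tax on consumer electronics = €0.00 + €74.72 = €74.72

€74.72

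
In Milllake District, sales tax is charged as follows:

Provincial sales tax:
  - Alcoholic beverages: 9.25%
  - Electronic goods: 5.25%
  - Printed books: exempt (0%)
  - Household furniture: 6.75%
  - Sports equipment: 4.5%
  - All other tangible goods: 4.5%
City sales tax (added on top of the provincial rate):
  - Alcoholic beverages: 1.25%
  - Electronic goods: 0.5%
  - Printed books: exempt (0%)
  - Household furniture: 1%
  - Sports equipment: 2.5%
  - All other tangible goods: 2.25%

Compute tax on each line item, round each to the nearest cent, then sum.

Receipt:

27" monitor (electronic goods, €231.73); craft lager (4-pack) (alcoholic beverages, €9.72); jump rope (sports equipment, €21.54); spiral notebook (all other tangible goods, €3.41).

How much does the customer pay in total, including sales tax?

27" monitor €231.73: electronic goods → 5.25% + 0.5% city = 5.75% → €13.32
Craft lager (4-pack) €9.72: alcoholic beverages → 9.25% + 1.25% city = 10.5% → €1.02
Jump rope €21.54: sports equipment → 4.5% + 2.5% city = 7% → €1.51
Spiral notebook €3.41: all other tangible goods → 4.5% + 2.25% city = 6.75% → €0.23
Subtotal = €266.40; tax = €16.08; total due = €282.48

€282.48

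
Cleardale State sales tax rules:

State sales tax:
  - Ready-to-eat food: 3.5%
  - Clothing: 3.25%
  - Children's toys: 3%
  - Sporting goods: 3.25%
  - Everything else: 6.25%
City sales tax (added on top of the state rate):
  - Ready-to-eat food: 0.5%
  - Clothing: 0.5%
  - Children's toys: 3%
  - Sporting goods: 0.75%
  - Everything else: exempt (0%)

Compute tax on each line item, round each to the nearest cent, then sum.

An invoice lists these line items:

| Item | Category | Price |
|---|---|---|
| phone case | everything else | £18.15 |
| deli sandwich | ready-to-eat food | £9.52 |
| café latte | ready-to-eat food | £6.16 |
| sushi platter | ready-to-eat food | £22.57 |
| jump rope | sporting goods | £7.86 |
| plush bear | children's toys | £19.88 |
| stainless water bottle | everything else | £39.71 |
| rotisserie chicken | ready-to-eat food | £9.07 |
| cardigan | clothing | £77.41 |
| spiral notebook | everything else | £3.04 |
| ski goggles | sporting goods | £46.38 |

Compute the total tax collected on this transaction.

Phone case £18.15: everything else → 6.25% + 0% city = 6.25% → £1.13
Deli sandwich £9.52: ready-to-eat food → 3.5% + 0.5% city = 4% → £0.38
Café latte £6.16: ready-to-eat food → 3.5% + 0.5% city = 4% → £0.25
Sushi platter £22.57: ready-to-eat food → 3.5% + 0.5% city = 4% → £0.90
Jump rope £7.86: sporting goods → 3.25% + 0.75% city = 4% → £0.31
Plush bear £19.88: children's toys → 3% + 3% city = 6% → £1.19
Stainless water bottle £39.71: everything else → 6.25% + 0% city = 6.25% → £2.48
Rotisserie chicken £9.07: ready-to-eat food → 3.5% + 0.5% city = 4% → £0.36
Cardigan £77.41: clothing → 3.25% + 0.5% city = 3.75% → £2.90
Spiral notebook £3.04: everything else → 6.25% + 0% city = 6.25% → £0.19
Ski goggles £46.38: sporting goods → 3.25% + 0.75% city = 4% → £1.86
Total tax = £1.13 + £0.38 + £0.25 + £0.90 + £0.31 + £1.19 + £2.48 + £0.36 + £2.90 + £0.19 + £1.86 = £11.95

£11.95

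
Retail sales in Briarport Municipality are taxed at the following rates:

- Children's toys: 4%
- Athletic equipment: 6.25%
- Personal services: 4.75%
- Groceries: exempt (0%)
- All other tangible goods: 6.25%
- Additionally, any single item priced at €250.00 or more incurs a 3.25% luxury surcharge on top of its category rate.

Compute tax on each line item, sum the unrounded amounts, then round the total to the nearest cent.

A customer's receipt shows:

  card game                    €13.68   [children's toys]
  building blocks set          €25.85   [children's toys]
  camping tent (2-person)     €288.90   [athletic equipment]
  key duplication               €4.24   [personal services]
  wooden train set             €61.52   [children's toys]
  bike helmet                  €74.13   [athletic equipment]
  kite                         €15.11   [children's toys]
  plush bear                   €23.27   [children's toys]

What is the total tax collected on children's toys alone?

Card game €13.68: children's toys → 4% → €0.5472
Building blocks set €25.85: children's toys → 4% → €1.034
Wooden train set €61.52: children's toys → 4% → €2.4608
Kite €15.11: children's toys → 4% → €0.6044
Plush bear €23.27: children's toys → 4% → €0.9308
Tax on children's toys: unrounded sum = €5.5772 → €5.58

€5.58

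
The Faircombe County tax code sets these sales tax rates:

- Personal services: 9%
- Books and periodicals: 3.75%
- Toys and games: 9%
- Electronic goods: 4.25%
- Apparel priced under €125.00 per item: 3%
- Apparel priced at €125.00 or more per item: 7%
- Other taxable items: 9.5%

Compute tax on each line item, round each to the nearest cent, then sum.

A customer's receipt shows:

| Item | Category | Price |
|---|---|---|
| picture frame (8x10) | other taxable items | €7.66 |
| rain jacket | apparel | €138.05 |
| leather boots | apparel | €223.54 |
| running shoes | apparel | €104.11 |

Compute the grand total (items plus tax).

Picture frame (8x10) €7.66: other taxable items → 9.5% → €0.73
Rain jacket €138.05: apparel, €125.00 or more → 7% → €9.66
Leather boots €223.54: apparel, €125.00 or more → 7% → €15.65
Running shoes €104.11: apparel, under €125.00 → 3% → €3.12
Subtotal = €473.36; tax = €29.16; total due = €502.52

€502.52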